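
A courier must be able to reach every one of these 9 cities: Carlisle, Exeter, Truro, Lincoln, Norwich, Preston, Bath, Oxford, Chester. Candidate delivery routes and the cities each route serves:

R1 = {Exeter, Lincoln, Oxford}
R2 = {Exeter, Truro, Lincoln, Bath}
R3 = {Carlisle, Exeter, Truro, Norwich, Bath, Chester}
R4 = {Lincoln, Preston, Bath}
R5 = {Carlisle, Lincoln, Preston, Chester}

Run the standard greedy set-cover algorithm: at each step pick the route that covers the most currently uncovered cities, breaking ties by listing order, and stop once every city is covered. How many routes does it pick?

Pick 1: R3 covers 6 new cities (Carlisle, Exeter, Truro, Norwich, Bath, Chester).
Pick 2: R1 covers 2 new cities (Lincoln, Oxford).
Pick 3: R4 covers 1 new cities (Preston).
Greedy uses 3 routes.

3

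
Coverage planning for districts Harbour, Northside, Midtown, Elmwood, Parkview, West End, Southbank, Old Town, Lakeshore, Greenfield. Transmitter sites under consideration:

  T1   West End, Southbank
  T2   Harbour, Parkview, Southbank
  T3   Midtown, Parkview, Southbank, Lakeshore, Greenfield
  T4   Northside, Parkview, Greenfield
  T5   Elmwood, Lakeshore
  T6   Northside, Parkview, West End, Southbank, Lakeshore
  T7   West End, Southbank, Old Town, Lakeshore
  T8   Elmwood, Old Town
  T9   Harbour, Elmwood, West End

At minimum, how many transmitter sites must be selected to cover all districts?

4

T2, T3, T6, T8 together cover {Harbour, Northside, Midtown, Elmwood, Parkview, West End, Southbank, Old Town, Lakeshore, Greenfield} — every district.
No 3 of the 9 transmitter sites cover everything (all 84 triples fall short), so 4 is minimum.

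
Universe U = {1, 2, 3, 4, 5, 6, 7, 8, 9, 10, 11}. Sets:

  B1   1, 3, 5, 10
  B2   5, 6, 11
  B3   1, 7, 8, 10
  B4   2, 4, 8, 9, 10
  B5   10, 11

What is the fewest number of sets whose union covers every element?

B1, B2, B3, B4 together cover {1, 2, 3, 4, 5, 6, 7, 8, 9, 10, 11} — every element.
No 3 of the 5 sets cover everything (all 10 triples fall short), so 4 is minimum.

4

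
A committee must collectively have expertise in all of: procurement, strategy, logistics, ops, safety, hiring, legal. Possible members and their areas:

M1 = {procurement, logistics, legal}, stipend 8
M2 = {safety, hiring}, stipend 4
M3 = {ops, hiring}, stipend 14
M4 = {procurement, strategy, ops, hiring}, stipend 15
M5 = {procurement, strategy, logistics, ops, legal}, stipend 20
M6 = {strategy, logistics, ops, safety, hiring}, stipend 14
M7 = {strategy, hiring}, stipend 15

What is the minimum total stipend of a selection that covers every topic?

22

M1, M6 cover every topic at stipend 8 + 14 = 22.
Any cover uses at least 2 members; among all covering selections none totals below 22.
Greedy by coverage-per-stipend would pick M2, M1, M6 for 26 — worse than the optimum 22.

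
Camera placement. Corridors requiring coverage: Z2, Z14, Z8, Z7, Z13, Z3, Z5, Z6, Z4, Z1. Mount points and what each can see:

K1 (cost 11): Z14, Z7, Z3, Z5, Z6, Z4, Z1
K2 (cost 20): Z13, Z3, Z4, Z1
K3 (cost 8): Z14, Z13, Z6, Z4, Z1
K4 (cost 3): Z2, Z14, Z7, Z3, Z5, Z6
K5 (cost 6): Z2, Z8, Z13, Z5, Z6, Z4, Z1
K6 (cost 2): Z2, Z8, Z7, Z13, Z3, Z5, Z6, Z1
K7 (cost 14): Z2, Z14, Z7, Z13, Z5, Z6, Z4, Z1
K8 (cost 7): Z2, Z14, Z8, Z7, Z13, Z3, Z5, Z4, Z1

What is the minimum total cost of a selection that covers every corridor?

K4, K5 cover every corridor at cost 3 + 6 = 9.
Any cover uses at least 2 camera mounts; among all covering selections none totals below 9.

9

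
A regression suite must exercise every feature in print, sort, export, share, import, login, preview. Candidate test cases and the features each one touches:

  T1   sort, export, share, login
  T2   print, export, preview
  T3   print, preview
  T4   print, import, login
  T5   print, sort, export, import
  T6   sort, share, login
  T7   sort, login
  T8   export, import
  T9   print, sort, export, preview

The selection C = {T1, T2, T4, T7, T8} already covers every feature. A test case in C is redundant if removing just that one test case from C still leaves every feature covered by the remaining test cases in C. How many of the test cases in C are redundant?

Drop T1: share uncovered — not redundant.
Drop T2: preview uncovered — not redundant.
Drop T4: the rest still cover every feature — redundant.
Drop T7: the rest still cover every feature — redundant.
Drop T8: the rest still cover every feature — redundant.
3 redundant: T4, T7, T8.

3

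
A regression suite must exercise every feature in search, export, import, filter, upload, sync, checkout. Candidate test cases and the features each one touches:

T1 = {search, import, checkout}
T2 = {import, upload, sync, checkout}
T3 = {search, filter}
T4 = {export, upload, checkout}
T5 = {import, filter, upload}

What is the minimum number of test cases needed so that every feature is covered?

T2, T3, T4 together cover {search, export, import, filter, upload, sync, checkout} — every feature.
No 2 of the 5 test cases cover everything (all 10 pairs fall short), so 3 is minimum.

3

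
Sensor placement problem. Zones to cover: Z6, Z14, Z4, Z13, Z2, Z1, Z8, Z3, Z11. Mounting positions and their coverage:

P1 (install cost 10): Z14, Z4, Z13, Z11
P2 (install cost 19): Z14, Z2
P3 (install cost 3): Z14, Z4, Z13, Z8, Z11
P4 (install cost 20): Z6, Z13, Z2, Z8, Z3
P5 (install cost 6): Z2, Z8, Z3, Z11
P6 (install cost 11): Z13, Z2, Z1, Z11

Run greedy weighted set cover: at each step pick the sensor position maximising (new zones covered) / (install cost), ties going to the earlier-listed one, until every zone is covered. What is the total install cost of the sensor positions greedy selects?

40

Pick 1: P3 adds 5 new (Z14, Z4, Z13, Z8, Z11) at install cost 3 (ratio 5/3).
Pick 2: P5 adds 2 new (Z2, Z3) at install cost 6 (ratio 2/6).
Pick 3: P6 adds 1 new (Z1) at install cost 11 (ratio 1/11).
Pick 4: P4 adds 1 new (Z6) at install cost 20 (ratio 1/20).
Greedy total install cost: 3 + 6 + 11 + 20 = 40. (The true optimum is 34, so greedy overshoots here.)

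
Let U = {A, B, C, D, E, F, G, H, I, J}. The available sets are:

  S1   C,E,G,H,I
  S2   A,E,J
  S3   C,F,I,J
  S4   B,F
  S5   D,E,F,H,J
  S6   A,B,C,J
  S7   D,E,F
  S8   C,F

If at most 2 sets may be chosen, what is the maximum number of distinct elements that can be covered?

8

Choosing S1, S5 covers {C, D, E, F, G, H, I, J} — 8 elements.
No choice of 2 sets does better; here A, B are left uncovered.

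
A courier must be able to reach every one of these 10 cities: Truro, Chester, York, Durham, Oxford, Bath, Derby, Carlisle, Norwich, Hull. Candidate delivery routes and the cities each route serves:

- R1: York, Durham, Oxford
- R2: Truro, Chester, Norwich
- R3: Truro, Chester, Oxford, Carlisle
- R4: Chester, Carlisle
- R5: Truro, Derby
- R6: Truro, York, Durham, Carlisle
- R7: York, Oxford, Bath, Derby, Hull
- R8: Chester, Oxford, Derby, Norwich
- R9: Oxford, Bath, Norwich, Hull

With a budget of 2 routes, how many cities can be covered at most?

8

Choosing R2, R7 covers {Truro, Chester, York, Oxford, Bath, Derby, Norwich, Hull} — 8 cities.
No choice of 2 routes does better; here Durham, Carlisle are left uncovered.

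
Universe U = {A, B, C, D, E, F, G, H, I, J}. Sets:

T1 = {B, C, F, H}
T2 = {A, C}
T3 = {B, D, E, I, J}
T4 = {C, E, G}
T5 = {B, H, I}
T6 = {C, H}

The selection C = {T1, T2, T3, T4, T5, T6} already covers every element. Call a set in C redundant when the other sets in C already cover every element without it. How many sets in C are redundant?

2

Drop T1: F uncovered — not redundant.
Drop T2: A uncovered — not redundant.
Drop T3: D, J uncovered — not redundant.
Drop T4: G uncovered — not redundant.
Drop T5: the rest still cover every element — redundant.
Drop T6: the rest still cover every element — redundant.
2 redundant: T5, T6.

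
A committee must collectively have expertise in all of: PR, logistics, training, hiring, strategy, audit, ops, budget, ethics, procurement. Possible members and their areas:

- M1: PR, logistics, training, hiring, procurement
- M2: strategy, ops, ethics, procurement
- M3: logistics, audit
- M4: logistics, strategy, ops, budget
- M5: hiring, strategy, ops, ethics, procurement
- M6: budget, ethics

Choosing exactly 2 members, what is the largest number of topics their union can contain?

Choosing M1, M2 covers {PR, logistics, training, hiring, strategy, ops, ethics, procurement} — 8 topics.
No choice of 2 members does better; here audit, budget are left uncovered.

8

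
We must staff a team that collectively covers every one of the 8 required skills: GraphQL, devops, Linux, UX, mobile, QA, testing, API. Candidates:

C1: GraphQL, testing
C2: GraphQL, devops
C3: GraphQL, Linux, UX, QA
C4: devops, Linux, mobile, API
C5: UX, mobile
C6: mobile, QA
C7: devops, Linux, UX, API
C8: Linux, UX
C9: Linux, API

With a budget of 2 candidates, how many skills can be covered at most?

Choosing C3, C4 covers {GraphQL, devops, Linux, UX, mobile, QA, API} — 7 skills.
No choice of 2 candidates does better; here testing is left uncovered.

7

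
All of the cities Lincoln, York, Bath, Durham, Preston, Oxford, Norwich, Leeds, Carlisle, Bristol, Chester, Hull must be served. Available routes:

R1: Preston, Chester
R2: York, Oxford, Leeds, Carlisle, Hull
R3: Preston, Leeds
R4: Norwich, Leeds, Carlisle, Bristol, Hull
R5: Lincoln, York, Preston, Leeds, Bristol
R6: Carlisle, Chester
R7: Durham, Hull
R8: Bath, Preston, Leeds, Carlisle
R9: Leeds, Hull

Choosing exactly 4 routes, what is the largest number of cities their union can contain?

10

Choosing R1, R2, R4, R5 covers {Lincoln, York, Preston, Oxford, Norwich, Leeds, Carlisle, Bristol, Chester, Hull} — 10 cities.
No choice of 4 routes does better; here Bath, Durham are left uncovered.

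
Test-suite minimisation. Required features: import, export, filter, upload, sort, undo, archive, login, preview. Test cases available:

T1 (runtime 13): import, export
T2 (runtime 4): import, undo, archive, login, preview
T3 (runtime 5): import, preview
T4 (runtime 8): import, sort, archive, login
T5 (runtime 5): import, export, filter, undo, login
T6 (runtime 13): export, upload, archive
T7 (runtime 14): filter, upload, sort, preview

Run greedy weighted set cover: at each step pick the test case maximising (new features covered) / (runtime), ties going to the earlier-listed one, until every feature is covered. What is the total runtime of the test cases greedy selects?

Pick 1: T2 adds 5 new (import, undo, archive, login, preview) at runtime 4 (ratio 5/4).
Pick 2: T5 adds 2 new (export, filter) at runtime 5 (ratio 2/5).
Pick 3: T7 adds 2 new (upload, sort) at runtime 14 (ratio 2/14).
Greedy total runtime: 4 + 5 + 14 = 23.

23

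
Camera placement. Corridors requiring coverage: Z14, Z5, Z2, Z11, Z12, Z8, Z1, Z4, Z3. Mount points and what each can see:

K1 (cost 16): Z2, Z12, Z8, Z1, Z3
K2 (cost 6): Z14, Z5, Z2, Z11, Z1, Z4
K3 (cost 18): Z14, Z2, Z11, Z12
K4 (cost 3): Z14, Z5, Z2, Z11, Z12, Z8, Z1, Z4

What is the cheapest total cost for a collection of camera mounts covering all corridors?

19

K1, K4 cover every corridor at cost 16 + 3 = 19.
Any cover uses at least 2 camera mounts; among all covering selections none totals below 19.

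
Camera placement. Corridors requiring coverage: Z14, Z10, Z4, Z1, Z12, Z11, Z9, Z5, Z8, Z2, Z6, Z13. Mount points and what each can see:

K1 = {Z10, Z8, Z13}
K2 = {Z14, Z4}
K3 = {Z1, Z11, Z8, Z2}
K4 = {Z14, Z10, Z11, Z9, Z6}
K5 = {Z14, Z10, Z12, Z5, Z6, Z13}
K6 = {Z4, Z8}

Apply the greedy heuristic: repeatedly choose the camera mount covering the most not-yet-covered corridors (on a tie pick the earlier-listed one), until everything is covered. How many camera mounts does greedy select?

Pick 1: K5 covers 6 new corridors (Z14, Z10, Z12, Z5, Z6, Z13).
Pick 2: K3 covers 4 new corridors (Z1, Z11, Z8, Z2).
Pick 3: K2 covers 1 new corridors (Z4).
Pick 4: K4 covers 1 new corridors (Z9).
Greedy uses 4 camera mounts.

4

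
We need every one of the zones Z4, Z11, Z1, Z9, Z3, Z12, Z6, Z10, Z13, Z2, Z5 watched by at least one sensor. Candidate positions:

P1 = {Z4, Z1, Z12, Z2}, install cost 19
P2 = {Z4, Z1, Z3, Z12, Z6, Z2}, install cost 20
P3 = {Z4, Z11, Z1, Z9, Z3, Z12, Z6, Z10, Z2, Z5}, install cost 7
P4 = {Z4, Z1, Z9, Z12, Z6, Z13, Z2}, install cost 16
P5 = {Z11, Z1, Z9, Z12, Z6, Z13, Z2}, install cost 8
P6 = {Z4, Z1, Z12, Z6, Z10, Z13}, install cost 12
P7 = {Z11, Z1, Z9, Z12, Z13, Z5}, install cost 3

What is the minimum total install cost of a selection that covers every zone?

10

P3, P7 cover every zone at install cost 7 + 3 = 10.
Any cover uses at least 2 sensor positions; among all covering selections none totals below 10.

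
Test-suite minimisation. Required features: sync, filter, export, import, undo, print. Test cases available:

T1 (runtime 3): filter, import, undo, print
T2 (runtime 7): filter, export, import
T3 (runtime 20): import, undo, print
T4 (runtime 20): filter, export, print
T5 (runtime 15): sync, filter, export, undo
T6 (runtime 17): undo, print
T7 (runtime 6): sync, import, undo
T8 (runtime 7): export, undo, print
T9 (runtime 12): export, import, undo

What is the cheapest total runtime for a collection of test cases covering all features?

T1, T2, T7 cover every feature at runtime 3 + 7 + 6 = 16.
Any cover uses at least 2 test cases; among all covering selections none totals below 16.

16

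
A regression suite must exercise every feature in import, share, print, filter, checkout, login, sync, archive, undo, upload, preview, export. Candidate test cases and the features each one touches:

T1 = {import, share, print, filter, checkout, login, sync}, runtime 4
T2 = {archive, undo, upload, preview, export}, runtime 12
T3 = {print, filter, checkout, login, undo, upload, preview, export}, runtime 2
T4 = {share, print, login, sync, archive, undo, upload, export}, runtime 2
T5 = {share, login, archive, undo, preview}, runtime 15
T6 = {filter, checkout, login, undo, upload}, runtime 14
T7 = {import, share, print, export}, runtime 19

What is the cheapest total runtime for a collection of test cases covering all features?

T1, T3, T4 cover every feature at runtime 4 + 2 + 2 = 8.
Any cover uses at least 2 test cases; among all covering selections none totals below 8.

8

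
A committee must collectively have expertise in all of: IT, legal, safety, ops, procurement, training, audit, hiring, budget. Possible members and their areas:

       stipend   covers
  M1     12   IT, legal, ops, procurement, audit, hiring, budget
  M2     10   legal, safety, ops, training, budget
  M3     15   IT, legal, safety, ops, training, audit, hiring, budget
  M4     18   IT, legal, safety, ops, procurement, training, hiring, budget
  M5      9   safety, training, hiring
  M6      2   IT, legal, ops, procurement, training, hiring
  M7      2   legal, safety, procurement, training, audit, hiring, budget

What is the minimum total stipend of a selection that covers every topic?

M6, M7 cover every topic at stipend 2 + 2 = 4.
Any cover uses at least 2 members; among all covering selections none totals below 4.

4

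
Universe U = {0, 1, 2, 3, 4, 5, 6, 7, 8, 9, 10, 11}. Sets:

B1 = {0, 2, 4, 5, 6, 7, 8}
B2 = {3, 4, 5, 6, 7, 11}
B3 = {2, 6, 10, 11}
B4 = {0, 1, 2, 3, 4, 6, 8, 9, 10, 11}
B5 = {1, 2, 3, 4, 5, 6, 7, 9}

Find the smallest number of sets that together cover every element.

B1, B4 together cover {0, 1, 2, 3, 4, 5, 6, 7, 8, 9, 10, 11} — every element.
No single set contains all 12 elements, so 2 is optimal.

2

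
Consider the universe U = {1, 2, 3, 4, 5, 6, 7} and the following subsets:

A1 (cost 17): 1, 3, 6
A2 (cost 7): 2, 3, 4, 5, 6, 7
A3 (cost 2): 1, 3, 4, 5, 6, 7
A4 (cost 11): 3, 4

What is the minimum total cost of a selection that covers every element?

A2, A3 cover every element at cost 7 + 2 = 9.
Any cover uses at least 2 sets; among all covering selections none totals below 9.

9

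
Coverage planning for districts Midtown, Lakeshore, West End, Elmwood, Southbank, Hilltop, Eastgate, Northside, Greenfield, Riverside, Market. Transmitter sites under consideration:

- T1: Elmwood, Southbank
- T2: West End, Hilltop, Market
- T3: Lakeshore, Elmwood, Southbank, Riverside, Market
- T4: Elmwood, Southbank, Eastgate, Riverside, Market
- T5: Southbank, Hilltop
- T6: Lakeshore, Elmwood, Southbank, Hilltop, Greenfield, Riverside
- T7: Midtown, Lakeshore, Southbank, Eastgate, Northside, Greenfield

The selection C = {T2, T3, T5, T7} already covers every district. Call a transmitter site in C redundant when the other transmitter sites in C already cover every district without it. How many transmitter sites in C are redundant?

Drop T2: West End uncovered — not redundant.
Drop T3: Elmwood, Riverside uncovered — not redundant.
Drop T5: the rest still cover every district — redundant.
Drop T7: Midtown, Eastgate, Northside, Greenfield uncovered — not redundant.
1 redundant: T5.

1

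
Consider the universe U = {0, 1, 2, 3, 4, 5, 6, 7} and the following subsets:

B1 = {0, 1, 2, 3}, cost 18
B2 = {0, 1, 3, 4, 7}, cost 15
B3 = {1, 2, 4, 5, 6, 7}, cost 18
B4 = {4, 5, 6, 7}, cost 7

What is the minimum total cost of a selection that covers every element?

25

B1, B4 cover every element at cost 18 + 7 = 25.
Any cover uses at least 2 sets; among all covering selections none totals below 25.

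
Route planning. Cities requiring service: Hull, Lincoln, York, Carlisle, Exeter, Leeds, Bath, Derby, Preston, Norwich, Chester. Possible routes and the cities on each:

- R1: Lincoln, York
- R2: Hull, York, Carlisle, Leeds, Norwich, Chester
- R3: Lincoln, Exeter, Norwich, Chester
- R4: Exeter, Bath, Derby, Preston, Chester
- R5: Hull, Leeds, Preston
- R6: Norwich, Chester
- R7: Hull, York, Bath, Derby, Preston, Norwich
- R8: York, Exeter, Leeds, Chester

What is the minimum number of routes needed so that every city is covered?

3

R1, R2, R4 together cover {Hull, Lincoln, York, Carlisle, Exeter, Leeds, Bath, Derby, Preston, Norwich, Chester} — every city.
No 2 of the 8 routes cover everything (all 28 pairs fall short), so 3 is minimum.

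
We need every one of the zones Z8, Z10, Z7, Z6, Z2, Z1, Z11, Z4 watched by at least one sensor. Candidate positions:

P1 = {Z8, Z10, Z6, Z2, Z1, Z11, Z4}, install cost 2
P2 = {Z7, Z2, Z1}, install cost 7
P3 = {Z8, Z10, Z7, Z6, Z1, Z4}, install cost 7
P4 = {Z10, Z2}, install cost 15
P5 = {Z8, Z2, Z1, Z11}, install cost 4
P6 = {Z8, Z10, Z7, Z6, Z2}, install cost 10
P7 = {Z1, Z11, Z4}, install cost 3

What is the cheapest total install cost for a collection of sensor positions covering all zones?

P1, P2 cover every zone at install cost 2 + 7 = 9.
Any cover uses at least 2 sensor positions; among all covering selections none totals below 9.

9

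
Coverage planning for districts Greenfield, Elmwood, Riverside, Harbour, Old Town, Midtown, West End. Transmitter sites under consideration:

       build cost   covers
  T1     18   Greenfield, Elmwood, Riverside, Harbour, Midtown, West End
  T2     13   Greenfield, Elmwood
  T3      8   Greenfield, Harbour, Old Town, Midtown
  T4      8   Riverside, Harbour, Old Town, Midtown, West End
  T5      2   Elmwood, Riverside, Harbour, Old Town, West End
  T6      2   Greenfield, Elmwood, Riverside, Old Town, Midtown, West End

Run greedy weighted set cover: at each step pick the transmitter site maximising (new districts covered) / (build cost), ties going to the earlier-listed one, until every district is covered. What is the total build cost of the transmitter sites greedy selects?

Pick 1: T6 adds 6 new (Greenfield, Elmwood, Riverside, Old Town, Midtown, West End) at build cost 2 (ratio 6/2).
Pick 2: T5 adds 1 new (Harbour) at build cost 2 (ratio 1/2).
Greedy total build cost: 2 + 2 = 4.

4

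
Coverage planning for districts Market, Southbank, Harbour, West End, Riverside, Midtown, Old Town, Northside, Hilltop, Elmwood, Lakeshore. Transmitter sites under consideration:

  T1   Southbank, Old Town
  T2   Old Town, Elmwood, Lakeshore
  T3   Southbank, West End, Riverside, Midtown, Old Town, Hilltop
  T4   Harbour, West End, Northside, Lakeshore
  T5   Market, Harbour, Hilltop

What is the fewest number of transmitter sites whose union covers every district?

T2, T3, T4, T5 together cover {Market, Southbank, Harbour, West End, Riverside, Midtown, Old Town, Northside, Hilltop, Elmwood, Lakeshore} — every district.
No 3 of the 5 transmitter sites cover everything (all 10 triples fall short), so 4 is minimum.

4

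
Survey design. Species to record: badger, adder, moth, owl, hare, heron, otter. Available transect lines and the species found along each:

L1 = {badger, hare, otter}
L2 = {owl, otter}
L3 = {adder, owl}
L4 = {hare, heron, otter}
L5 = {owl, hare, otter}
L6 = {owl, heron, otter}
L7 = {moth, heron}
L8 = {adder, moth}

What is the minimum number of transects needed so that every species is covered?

L1, L3, L7 together cover {badger, adder, moth, owl, hare, heron, otter} — every species.
No 2 of the 8 transects cover everything (all 28 pairs fall short), so 3 is minimum.

3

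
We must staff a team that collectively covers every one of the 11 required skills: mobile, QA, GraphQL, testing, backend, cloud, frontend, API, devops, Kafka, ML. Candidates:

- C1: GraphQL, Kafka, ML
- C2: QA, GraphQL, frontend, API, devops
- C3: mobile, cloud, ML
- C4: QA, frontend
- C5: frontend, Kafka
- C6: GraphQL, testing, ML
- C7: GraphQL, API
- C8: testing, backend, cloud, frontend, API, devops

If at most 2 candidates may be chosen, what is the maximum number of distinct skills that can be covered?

Choosing C1, C8 covers {GraphQL, testing, backend, cloud, frontend, API, devops, Kafka, ML} — 9 skills.
No choice of 2 candidates does better; here mobile, QA are left uncovered.

9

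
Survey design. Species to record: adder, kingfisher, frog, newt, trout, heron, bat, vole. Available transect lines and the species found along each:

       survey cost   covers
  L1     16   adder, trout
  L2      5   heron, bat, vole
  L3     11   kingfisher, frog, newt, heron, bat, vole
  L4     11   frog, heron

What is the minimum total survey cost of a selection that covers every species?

27

L1, L3 cover every species at survey cost 16 + 11 = 27.
Any cover uses at least 2 transects; among all covering selections none totals below 27.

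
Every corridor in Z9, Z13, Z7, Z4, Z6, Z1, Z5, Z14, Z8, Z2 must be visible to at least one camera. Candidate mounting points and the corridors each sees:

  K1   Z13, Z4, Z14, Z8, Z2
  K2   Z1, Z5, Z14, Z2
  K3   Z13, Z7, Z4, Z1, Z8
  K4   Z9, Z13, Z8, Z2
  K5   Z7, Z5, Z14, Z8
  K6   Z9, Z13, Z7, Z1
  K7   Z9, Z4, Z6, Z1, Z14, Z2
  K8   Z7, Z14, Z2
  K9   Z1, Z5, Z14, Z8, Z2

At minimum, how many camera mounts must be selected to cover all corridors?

K1, K5, K7 together cover {Z9, Z13, Z7, Z4, Z6, Z1, Z5, Z14, Z8, Z2} — every corridor.
No 2 of the 9 camera mounts cover everything (all 36 pairs fall short), so 3 is minimum.

3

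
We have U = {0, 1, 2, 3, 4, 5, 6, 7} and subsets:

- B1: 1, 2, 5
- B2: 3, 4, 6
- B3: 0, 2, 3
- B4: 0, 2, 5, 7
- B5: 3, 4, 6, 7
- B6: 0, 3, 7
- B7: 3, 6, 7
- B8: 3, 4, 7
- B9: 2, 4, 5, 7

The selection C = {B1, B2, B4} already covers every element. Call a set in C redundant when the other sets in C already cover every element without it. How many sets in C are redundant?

0

Drop B1: 1 uncovered — not redundant.
Drop B2: 3, 4, 6 uncovered — not redundant.
Drop B4: 0, 7 uncovered — not redundant.
None of the sets in C is redundant.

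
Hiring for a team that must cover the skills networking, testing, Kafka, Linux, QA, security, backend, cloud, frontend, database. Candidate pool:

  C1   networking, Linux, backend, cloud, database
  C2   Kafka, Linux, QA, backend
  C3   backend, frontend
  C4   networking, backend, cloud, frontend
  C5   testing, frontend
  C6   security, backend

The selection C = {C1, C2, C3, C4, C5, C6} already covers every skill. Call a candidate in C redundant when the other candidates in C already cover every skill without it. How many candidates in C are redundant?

2

Drop C1: database uncovered — not redundant.
Drop C2: Kafka, QA uncovered — not redundant.
Drop C3: the rest still cover every skill — redundant.
Drop C4: the rest still cover every skill — redundant.
Drop C5: testing uncovered — not redundant.
Drop C6: security uncovered — not redundant.
2 redundant: C3, C4.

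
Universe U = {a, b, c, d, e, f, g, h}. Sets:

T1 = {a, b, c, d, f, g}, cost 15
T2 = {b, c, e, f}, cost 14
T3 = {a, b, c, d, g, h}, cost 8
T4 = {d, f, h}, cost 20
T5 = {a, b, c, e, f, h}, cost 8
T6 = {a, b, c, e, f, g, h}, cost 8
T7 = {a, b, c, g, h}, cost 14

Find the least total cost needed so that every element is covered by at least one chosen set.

T3, T5 cover every element at cost 8 + 8 = 16.
Any cover uses at least 2 sets; among all covering selections none totals below 16.

16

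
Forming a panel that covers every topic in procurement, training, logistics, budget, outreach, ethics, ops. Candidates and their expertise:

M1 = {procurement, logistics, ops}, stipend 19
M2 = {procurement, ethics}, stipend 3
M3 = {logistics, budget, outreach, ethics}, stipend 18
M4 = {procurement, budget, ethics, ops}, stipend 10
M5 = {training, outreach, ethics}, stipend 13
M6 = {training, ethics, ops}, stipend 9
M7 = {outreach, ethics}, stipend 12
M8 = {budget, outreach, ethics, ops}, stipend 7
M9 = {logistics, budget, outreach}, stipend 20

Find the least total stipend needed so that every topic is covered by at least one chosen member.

M2, M3, M6 cover every topic at stipend 3 + 18 + 9 = 30.
Any cover uses at least 3 members; among all covering selections none totals below 30.
Greedy by coverage-per-stipend would pick M2, M8, M6, M3 for 37 — worse than the optimum 30.

30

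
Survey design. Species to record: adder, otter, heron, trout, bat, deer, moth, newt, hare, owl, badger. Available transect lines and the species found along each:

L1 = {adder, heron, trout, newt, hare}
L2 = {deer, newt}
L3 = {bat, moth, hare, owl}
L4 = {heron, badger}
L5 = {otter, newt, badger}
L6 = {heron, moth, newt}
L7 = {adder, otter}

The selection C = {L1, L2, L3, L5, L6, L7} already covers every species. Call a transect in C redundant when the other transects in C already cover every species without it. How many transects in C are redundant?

2

Drop L1: trout uncovered — not redundant.
Drop L2: deer uncovered — not redundant.
Drop L3: bat, owl uncovered — not redundant.
Drop L5: badger uncovered — not redundant.
Drop L6: the rest still cover every species — redundant.
Drop L7: the rest still cover every species — redundant.
2 redundant: L6, L7.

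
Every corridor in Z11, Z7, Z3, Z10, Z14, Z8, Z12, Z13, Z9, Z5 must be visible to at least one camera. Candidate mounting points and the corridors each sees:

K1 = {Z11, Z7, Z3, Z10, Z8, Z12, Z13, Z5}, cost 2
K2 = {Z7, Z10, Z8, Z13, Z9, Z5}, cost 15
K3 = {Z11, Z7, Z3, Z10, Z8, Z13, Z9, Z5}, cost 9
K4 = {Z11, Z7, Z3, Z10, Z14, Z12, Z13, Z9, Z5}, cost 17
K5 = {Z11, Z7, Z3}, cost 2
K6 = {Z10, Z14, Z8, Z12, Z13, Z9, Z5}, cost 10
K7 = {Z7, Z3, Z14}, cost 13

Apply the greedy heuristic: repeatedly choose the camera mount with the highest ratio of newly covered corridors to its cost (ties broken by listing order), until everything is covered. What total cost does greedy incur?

12

Pick 1: K1 adds 8 new (Z11, Z7, Z3, Z10, Z8, Z12, Z13, Z5) at cost 2 (ratio 8/2).
Pick 2: K6 adds 2 new (Z14, Z9) at cost 10 (ratio 2/10).
Greedy total cost: 2 + 10 = 12.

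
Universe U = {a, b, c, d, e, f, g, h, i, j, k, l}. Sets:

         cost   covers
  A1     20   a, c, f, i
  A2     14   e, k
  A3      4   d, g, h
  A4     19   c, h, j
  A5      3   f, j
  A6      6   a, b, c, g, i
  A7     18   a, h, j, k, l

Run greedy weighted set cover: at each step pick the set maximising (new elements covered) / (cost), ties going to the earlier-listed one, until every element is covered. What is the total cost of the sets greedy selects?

45

Pick 1: A6 adds 5 new (a, b, c, g, i) at cost 6 (ratio 5/6).
Pick 2: A5 adds 2 new (f, j) at cost 3 (ratio 2/3).
Pick 3: A3 adds 2 new (d, h) at cost 4 (ratio 2/4).
Pick 4: A2 adds 2 new (e, k) at cost 14 (ratio 2/14).
Pick 5: A7 adds 1 new (l) at cost 18 (ratio 1/18).
Greedy total cost: 6 + 3 + 4 + 14 + 18 = 45.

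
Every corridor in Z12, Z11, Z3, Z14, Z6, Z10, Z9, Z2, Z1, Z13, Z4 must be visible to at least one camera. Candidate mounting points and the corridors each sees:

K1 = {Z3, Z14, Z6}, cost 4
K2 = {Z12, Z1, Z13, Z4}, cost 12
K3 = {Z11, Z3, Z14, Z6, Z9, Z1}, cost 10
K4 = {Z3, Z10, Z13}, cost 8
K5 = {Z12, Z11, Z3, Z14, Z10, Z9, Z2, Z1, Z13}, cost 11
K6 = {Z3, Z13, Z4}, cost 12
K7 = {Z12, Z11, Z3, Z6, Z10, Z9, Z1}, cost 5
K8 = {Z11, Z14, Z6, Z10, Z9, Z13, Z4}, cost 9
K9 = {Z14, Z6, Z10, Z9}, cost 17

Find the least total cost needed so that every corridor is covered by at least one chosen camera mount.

20

K5, K8 cover every corridor at cost 11 + 9 = 20.
Any cover uses at least 2 camera mounts; among all covering selections none totals below 20.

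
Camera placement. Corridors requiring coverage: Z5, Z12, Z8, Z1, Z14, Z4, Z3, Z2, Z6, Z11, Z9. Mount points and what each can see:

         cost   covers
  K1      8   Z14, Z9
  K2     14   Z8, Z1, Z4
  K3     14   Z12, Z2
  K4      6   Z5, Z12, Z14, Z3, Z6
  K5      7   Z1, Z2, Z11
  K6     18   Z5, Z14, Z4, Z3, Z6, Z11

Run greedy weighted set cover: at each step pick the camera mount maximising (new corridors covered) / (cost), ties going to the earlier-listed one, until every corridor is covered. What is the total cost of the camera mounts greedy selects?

35

Pick 1: K4 adds 5 new (Z5, Z12, Z14, Z3, Z6) at cost 6 (ratio 5/6).
Pick 2: K5 adds 3 new (Z1, Z2, Z11) at cost 7 (ratio 3/7).
Pick 3: K2 adds 2 new (Z8, Z4) at cost 14 (ratio 2/14).
Pick 4: K1 adds 1 new (Z9) at cost 8 (ratio 1/8).
Greedy total cost: 6 + 7 + 14 + 8 = 35.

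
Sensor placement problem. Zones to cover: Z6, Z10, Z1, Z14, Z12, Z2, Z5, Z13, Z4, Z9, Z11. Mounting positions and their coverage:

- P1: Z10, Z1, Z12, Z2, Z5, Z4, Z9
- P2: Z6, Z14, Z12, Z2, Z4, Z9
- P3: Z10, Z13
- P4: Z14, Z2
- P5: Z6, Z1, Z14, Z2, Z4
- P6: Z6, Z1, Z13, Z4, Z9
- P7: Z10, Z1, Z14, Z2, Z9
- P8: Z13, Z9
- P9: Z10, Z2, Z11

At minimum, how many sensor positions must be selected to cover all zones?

4

P1, P2, P3, P9 together cover {Z6, Z10, Z1, Z14, Z12, Z2, Z5, Z13, Z4, Z9, Z11} — every zone.
No 3 of the 9 sensor positions cover everything (all 84 triples fall short), so 4 is minimum.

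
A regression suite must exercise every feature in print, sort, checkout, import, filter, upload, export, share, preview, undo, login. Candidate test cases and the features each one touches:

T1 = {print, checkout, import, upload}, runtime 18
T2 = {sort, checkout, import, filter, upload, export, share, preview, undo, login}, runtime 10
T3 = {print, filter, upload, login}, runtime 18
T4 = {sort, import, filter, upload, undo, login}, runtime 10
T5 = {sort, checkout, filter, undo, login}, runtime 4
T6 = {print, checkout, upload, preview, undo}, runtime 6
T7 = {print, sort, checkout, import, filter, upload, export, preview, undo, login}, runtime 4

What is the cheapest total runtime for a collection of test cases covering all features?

14

T2, T7 cover every feature at runtime 10 + 4 = 14.
Any cover uses at least 2 test cases; among all covering selections none totals below 14.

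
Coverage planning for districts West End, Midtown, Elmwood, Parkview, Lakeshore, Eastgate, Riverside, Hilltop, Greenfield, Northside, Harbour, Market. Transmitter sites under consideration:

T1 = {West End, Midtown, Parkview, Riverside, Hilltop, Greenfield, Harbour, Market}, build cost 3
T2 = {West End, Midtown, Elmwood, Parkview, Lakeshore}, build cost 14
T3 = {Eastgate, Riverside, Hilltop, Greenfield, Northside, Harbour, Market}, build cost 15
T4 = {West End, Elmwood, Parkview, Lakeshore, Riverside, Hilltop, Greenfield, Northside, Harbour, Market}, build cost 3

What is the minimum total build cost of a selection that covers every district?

T1, T3, T4 cover every district at build cost 3 + 15 + 3 = 21.
Any cover uses at least 2 transmitter sites; among all covering selections none totals below 21.

21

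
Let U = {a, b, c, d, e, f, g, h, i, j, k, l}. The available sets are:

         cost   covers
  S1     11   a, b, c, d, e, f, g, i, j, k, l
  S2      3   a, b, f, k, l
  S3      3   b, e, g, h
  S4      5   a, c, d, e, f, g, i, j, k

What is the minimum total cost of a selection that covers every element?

11

S2, S3, S4 cover every element at cost 3 + 3 + 5 = 11.
Any cover uses at least 2 sets; among all covering selections none totals below 11.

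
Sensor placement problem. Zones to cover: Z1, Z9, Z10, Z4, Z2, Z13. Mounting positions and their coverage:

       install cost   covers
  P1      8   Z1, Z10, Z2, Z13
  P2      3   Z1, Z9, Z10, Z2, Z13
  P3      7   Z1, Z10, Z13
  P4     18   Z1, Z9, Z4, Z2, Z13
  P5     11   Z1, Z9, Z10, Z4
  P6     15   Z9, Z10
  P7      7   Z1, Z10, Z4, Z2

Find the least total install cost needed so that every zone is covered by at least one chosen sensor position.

10

P2, P7 cover every zone at install cost 3 + 7 = 10.
Any cover uses at least 2 sensor positions; among all covering selections none totals below 10.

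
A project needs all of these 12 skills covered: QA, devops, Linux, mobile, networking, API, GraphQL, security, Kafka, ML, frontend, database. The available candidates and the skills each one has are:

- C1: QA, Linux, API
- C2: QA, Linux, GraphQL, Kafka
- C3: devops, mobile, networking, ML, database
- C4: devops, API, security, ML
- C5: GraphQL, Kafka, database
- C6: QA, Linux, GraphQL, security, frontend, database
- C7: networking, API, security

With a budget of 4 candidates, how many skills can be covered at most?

Choosing C1, C2, C3, C6 covers {QA, devops, Linux, mobile, networking, API, GraphQL, security, Kafka, ML, frontend, database} — 12 skills.
That is all 12 skills.

12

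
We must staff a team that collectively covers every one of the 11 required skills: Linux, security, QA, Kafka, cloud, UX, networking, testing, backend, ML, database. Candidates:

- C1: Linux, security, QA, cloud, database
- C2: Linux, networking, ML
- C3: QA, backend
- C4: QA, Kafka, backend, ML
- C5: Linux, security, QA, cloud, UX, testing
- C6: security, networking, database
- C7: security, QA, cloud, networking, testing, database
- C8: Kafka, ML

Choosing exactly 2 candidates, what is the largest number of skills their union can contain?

9

Choosing C4, C5 covers {Linux, security, QA, Kafka, cloud, UX, testing, backend, ML} — 9 skills.
No choice of 2 candidates does better; here networking, database are left uncovered.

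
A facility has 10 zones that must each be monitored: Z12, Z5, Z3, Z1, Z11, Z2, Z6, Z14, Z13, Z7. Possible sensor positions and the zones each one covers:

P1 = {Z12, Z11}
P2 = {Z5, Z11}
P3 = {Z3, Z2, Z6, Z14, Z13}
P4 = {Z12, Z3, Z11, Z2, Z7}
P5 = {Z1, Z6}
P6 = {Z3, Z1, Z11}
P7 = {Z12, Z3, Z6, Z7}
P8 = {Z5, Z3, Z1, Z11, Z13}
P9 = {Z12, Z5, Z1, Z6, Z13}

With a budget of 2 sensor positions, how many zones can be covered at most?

Choosing P4, P9 covers {Z12, Z5, Z3, Z1, Z11, Z2, Z6, Z13, Z7} — 9 zones.
No choice of 2 sensor positions does better; here Z14 is left uncovered.

9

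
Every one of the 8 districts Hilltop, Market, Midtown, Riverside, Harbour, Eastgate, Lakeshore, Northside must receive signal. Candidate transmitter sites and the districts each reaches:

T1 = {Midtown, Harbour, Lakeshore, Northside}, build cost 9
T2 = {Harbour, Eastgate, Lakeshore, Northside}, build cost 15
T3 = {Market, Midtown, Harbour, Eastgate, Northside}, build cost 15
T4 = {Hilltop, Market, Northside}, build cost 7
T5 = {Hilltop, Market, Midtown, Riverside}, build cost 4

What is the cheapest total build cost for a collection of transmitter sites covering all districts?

T2, T5 cover every district at build cost 15 + 4 = 19.
Any cover uses at least 2 transmitter sites; among all covering selections none totals below 19.

19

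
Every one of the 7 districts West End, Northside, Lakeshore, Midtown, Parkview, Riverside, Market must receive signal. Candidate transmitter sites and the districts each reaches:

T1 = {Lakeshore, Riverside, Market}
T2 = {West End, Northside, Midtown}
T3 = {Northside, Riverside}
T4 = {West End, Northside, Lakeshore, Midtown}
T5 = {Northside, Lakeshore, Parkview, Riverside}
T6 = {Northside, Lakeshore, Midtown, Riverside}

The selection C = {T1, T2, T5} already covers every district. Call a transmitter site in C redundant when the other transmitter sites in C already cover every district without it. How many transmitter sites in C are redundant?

Drop T1: Market uncovered — not redundant.
Drop T2: West End, Midtown uncovered — not redundant.
Drop T5: Parkview uncovered — not redundant.
None of the transmitter sites in C is redundant.

0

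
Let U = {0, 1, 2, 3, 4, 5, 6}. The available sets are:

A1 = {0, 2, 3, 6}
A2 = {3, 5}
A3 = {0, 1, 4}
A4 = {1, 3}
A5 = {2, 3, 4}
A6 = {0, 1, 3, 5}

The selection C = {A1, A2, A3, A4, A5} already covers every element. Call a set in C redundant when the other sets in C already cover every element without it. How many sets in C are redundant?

3

Drop A1: 6 uncovered — not redundant.
Drop A2: 5 uncovered — not redundant.
Drop A3: the rest still cover every element — redundant.
Drop A4: the rest still cover every element — redundant.
Drop A5: the rest still cover every element — redundant.
3 redundant: A3, A4, A5.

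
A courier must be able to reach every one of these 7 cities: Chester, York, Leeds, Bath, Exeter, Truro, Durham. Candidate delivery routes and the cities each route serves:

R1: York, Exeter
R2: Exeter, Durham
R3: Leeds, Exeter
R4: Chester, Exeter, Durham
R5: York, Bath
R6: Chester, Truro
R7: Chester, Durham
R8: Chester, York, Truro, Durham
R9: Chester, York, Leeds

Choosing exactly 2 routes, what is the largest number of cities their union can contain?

Choosing R3, R8 covers {Chester, York, Leeds, Exeter, Truro, Durham} — 6 cities.
No choice of 2 routes does better; here Bath is left uncovered.

6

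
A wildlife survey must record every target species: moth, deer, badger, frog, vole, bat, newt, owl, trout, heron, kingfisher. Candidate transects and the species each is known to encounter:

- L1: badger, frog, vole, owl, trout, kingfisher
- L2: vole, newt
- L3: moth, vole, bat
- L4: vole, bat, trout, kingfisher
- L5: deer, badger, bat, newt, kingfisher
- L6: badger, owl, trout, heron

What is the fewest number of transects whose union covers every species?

L1, L3, L5, L6 together cover {moth, deer, badger, frog, vole, bat, newt, owl, trout, heron, kingfisher} — every species.
No 3 of the 6 transects cover everything (all 20 triples fall short), so 4 is minimum.

4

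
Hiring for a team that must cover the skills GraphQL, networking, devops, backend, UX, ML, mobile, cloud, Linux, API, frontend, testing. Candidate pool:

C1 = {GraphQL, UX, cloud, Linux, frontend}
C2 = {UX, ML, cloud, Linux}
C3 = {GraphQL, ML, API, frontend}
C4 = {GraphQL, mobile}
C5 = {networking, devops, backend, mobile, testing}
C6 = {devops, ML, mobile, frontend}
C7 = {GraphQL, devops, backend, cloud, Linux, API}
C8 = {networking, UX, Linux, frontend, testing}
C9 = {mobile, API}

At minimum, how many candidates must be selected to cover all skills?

3

C1, C3, C5 together cover {GraphQL, networking, devops, backend, UX, ML, mobile, cloud, Linux, API, frontend, testing} — every skill.
No 2 of the 9 candidates cover everything (all 36 pairs fall short), so 3 is minimum.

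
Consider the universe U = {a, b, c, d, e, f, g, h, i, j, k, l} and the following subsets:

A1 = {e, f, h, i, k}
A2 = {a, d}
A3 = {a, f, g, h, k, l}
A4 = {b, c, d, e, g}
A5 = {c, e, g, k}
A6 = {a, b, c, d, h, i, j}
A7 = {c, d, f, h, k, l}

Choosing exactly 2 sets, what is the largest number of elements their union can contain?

Choosing A3, A6 covers {a, b, c, d, f, g, h, i, j, k, l} — 11 elements.
No choice of 2 sets does better; here e is left uncovered.

11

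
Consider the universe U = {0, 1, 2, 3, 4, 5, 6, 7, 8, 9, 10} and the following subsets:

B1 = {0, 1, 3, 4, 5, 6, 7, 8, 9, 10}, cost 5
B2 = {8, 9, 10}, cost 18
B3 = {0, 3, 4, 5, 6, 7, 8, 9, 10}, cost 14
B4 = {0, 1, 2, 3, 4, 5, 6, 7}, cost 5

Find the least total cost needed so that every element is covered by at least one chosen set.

B1, B4 cover every element at cost 5 + 5 = 10.
Any cover uses at least 2 sets; among all covering selections none totals below 10.

10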